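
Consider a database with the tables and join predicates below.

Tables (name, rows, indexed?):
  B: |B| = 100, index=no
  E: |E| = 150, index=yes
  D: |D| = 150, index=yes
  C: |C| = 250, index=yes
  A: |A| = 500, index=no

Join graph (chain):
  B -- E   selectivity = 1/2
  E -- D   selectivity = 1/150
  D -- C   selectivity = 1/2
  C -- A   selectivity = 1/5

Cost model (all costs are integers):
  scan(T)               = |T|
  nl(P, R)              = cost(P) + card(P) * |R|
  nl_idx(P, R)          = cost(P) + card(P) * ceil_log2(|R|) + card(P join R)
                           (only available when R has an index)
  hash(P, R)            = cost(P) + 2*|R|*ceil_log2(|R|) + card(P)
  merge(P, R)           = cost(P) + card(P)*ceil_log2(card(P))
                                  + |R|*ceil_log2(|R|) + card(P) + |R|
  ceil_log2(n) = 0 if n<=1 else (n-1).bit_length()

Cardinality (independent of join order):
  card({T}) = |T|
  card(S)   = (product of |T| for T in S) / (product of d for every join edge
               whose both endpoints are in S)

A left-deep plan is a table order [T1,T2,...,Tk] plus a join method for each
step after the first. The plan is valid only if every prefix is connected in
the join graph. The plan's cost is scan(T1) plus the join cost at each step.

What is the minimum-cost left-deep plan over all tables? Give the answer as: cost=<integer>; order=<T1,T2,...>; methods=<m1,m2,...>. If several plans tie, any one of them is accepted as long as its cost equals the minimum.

Selinger DP (subsets sized 1..n):
  {B}: scan cost=100, card=100
  {E}: scan cost=150, card=150
  {D}: scan cost=150, card=150
  {C}: scan cost=250, card=250
  {A}: scan cost=500, card=500
  {BE}: card=7500; try (B,hash)→1700, (E,merge)→2250, (B,merge)→2300, (E,hash)→2600, (E,nl_idx)→8400, (E,nl)→15100 …(+1); best=1700 via (B,hash)
  {DE}: card=150; try (E,nl_idx)→1500, (D,nl_idx)→1500, (E,hash)→2700, (D,hash)→2700, (E,merge)→2850, (D,merge)→2850 …(+2); best=1500 via (E,nl_idx)
  {CD}: card=18750; try (D,hash)→2900, (C,merge)→3750, (D,merge)→3850, (C,hash)→4300, (C,nl_idx)→20100, (D,nl_idx)→21000 …(+2); best=2900 via (D,hash)
  {AC}: card=25000; try (C,hash)→5000, (A,merge)→7500, (C,merge)→7750, (A,hash)→9500, (C,nl_idx)→29500, (A,nl)→125250 …(+1); best=5000 via (C,hash)
  {BDE}: card=7500; try (B,hash)→3050, (B,merge)→3650, (D,hash)→11600, (B,nl)→16500, (D,nl_idx)→69200, (D,merge)→108050 …(+1); best=3050 via (B,hash)
  {CDE}: card=18750; try (C,merge)→5100, (C,hash)→5650, (C,nl_idx)→21450, (E,hash)→24050, (C,nl)→39000, (E,nl_idx)→171650 …(+2); best=5100 via (C,merge)
  {ACD}: card=1875000; try (A,hash)→30650, (D,hash)→32400, (A,merge)→307900, (D,merge)→406350, (D,nl_idx)→2080000, (D,nl)→3755000 …(+1); best=30650 via (A,hash)
  {BCDE}: card=937500; try (C,hash)→14550, (B,hash)→25250, (C,merge)→110300, (B,merge)→305900, (C,nl_idx)→1000550, (C,nl)→1878050 …(+1); best=14550 via (C,hash)
  {ACDE}: card=1875000; try (A,hash)→32850, (A,merge)→310100, (E,hash)→1908050, (A,nl)→9380100, (E,nl_idx)→16905650, (E,merge)→41282000 …(+1); best=32850 via (A,hash)
  {ABCDE}: card=93750000; try (A,hash)→961050, (B,hash)→1909250, (A,merge)→19707050, (B,merge)→41283650, (B,nl)→187532850, (A,nl)→468764550; best=961050 via (A,hash)

cost=961050; order=D,E,B,C,A; methods=nl_idx,hash,hash,hash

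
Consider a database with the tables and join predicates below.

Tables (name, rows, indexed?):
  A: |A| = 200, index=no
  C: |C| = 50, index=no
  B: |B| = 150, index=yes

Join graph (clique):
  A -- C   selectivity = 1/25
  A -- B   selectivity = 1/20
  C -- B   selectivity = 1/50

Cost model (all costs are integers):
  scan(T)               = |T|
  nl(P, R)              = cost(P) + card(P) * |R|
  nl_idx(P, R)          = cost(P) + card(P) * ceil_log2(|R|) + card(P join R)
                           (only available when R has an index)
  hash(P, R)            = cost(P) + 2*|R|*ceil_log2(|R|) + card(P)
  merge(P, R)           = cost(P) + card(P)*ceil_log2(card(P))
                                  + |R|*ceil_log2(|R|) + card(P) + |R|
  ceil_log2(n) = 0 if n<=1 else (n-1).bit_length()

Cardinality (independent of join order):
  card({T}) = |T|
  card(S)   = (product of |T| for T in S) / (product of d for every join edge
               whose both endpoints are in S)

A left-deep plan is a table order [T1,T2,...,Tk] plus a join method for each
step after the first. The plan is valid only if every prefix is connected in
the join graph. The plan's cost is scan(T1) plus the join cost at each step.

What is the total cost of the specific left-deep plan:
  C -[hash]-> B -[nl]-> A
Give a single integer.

step 1: scan C: cost=50, card=50
step 2: join B via hash
    card(P join B) = 50*150/(50) = 150
    cost = 50 + 2*150*8 + 50 = 2500
step 3: join A via nl
    card(P join A) = 150*200/(25*20) = 60
    cost = 2500 + 150*200 = 32500

32500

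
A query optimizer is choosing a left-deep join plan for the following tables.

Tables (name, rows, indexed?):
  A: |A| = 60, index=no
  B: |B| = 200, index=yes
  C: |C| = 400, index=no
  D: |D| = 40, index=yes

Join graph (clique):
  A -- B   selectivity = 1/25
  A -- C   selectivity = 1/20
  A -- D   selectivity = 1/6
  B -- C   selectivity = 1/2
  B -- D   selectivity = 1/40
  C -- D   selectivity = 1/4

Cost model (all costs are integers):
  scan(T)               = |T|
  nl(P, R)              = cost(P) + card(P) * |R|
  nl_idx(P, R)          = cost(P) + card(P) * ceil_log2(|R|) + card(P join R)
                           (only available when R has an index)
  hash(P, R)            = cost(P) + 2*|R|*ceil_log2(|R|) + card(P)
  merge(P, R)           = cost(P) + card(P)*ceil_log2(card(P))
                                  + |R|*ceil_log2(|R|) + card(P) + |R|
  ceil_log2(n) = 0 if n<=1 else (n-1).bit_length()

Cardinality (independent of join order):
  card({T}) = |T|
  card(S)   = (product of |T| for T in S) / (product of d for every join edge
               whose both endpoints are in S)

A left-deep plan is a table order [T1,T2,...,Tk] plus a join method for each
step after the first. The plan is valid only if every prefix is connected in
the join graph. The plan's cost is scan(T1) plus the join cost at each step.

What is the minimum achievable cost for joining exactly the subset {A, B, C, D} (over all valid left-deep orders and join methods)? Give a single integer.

Selinger DP over subsets of {A,B,C,D}:
  {A}: scan cost=60, card=60
  {B}: scan cost=200, card=200
  {C}: scan cost=400, card=400
  {D}: scan cost=40, card=40
  {AB}: card=480; try (B,nl_idx)→1020, (A,hash)→1120, (B,merge)→2280, (A,merge)→2420, (B,hash)→3320, (B,nl)→12060 …(+1); best=1020 via (B,nl_idx)
  {AC}: card=1200; try (A,hash)→1520, (C,merge)→4480, (A,merge)→4820, (C,hash)→7320, (C,nl)→24060, (A,nl)→24400; best=1520 via (A,hash)
  {AD}: card=400; try (D,hash)→600, (A,merge)→740, (D,merge)→760, (A,hash)→800, (D,nl_idx)→820, (A,nl)→2440 …(+1); best=600 via (D,hash)
  {BC}: card=40000; try (B,hash)→4000, (C,merge)→6000, (B,merge)→6200, (C,hash)→7600, (B,nl_idx)→43600, (C,nl)→80200 …(+1); best=4000 via (B,hash)
  {BD}: card=200; try (B,nl_idx)→560, (D,hash)→880, (D,nl_idx)→1600, (B,merge)→2120, (D,merge)→2280, (B,hash)→3280 …(+2); best=560 via (B,nl_idx)
  {CD}: card=4000; try (D,hash)→1280, (C,merge)→4320, (D,merge)→4680, (D,nl_idx)→6800, (C,hash)→7280, (C,nl)→16040 …(+1); best=1280 via (D,hash)
  {ABC}: card=4800; try (B,hash)→5920, (C,hash)→8700, (C,merge)→9820, (B,nl_idx)→15920, (B,merge)→17720, (A,hash)→44720 …(+4); best=5920 via (B,hash)
  {ABD}: card=80; try (A,hash)→1480, (D,hash)→1980, (A,merge)→2780, (B,nl_idx)→3880, (D,nl_idx)→3980, (B,hash)→4200 …(+5); best=1480 via (A,hash)
  {ACD}: card=2000; try (D,hash)→3200, (A,hash)→6000, (C,hash)→8200, (C,merge)→8600, (D,nl_idx)→10720, (D,merge)→16200 …(+4); best=3200 via (D,hash)
  {BCD}: card=10000; try (C,merge)→6360, (C,hash)→7960, (B,hash)→8480, (B,nl_idx)→43280, (D,hash)→44480, (B,merge)→55080 …(+5); best=6360 via (C,merge)
  {ABCD}: card=200; try (C,merge)→6120, (B,hash)→8400, (C,hash)→8760, (D,hash)→11200, (A,hash)→17080, (B,nl_idx)→19400 …(+8); best=6120 via (C,merge)

6120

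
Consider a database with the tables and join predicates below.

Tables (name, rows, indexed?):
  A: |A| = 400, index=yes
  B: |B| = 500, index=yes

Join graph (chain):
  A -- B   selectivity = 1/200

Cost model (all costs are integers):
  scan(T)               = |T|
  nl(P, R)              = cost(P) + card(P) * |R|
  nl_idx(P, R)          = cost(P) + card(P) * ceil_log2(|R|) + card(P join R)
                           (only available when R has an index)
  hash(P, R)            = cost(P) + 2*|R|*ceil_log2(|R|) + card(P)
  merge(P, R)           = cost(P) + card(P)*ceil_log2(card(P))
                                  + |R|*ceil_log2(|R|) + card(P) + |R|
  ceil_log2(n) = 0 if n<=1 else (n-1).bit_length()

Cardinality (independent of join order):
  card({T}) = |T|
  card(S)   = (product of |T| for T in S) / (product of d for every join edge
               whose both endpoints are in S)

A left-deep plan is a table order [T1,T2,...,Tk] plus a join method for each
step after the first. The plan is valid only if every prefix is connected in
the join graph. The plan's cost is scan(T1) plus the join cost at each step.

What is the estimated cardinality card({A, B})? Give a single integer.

1000

Tables in S: A(400), B(500)
Edges inside S: A-B(d=200)
numerator = 400 * 500 = 200000
denominator = 200 = 200
card(S) = 200000 / 200 = 1000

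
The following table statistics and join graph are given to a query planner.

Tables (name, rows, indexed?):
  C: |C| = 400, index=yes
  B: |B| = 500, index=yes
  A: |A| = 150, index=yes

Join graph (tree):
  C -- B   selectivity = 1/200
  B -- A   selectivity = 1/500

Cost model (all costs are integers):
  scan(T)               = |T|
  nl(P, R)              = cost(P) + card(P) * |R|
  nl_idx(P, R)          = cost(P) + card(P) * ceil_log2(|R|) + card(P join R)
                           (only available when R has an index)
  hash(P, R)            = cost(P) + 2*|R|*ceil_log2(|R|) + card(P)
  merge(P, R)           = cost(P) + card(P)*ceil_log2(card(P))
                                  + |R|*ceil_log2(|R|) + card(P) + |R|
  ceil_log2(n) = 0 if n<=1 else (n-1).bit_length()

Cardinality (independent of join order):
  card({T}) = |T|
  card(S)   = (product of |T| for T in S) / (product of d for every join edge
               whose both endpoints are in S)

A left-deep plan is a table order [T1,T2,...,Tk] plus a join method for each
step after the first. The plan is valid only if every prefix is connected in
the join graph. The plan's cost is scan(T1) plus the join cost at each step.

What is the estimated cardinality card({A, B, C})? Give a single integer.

300

Tables in S: A(150), B(500), C(400)
Edges inside S: C-B(d=200), B-A(d=500)
numerator = 150 * 500 * 400 = 30000000
denominator = 200 * 500 = 100000
card(S) = 30000000 / 100000 = 300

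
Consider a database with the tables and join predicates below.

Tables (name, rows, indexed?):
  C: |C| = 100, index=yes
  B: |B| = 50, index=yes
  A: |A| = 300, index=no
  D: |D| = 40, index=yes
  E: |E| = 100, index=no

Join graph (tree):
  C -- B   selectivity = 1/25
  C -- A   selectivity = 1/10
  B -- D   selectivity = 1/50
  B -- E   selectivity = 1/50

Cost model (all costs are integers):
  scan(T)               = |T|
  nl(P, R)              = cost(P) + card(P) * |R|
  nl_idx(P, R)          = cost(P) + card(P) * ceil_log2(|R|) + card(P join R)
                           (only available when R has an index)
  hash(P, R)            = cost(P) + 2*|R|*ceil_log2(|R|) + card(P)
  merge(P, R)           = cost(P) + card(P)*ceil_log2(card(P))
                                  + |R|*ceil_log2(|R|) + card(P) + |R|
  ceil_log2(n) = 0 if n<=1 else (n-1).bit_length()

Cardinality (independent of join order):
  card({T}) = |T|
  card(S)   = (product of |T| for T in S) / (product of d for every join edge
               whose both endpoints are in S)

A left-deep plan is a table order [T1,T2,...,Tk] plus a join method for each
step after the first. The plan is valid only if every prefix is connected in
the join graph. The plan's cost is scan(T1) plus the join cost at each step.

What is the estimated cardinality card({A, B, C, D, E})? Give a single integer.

9600

Tables in S: A(300), B(50), C(100), D(40), E(100)
Edges inside S: C-B(d=25), C-A(d=10), B-D(d=50), B-E(d=50)
numerator = 300 * 50 * 100 * 40 * 100 = 6000000000
denominator = 25 * 10 * 50 * 50 = 625000
card(S) = 6000000000 / 625000 = 9600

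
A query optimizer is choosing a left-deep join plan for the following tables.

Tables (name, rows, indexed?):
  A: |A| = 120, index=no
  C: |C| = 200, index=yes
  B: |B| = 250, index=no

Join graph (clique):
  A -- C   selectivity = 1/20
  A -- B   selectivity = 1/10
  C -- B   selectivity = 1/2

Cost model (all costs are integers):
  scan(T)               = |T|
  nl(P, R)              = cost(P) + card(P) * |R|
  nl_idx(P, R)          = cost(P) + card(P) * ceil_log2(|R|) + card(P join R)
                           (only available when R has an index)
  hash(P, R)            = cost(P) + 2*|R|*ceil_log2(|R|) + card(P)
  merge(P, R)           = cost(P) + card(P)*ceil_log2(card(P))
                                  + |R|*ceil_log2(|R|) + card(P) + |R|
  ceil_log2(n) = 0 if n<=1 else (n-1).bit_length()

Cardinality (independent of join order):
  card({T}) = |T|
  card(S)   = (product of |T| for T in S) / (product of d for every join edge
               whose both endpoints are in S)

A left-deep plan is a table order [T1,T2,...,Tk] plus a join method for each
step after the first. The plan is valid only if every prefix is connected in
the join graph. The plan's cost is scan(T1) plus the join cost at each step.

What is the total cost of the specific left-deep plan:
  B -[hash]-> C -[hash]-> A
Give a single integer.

30380

step 1: scan B: cost=250, card=250
step 2: join C via hash
    card(P join C) = 250*200/(2) = 25000
    cost = 250 + 2*200*8 + 250 = 3700
step 3: join A via hash
    card(P join A) = 25000*120/(20*10) = 15000
    cost = 3700 + 2*120*7 + 25000 = 30380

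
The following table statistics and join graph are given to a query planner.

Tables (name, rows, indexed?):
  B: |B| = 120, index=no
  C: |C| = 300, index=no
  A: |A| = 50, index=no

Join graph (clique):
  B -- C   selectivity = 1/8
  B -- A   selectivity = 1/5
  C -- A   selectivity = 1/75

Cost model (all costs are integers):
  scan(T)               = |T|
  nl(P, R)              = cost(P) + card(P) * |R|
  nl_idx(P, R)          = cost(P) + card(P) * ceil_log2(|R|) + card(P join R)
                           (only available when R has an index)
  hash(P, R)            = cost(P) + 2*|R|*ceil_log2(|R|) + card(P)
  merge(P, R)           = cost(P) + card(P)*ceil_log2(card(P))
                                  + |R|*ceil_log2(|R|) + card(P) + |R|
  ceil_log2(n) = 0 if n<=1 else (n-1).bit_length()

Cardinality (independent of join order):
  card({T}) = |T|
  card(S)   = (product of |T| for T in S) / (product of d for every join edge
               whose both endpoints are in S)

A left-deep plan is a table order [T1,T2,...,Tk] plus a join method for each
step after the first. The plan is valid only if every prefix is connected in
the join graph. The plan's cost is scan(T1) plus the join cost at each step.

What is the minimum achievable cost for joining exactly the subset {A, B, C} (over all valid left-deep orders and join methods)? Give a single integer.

Selinger DP over subsets of {A,B,C}:
  {B}: scan cost=120, card=120
  {C}: scan cost=300, card=300
  {A}: scan cost=50, card=50
  {BC}: card=4500; try (B,hash)→2280, (C,merge)→4080, (B,merge)→4260, (C,hash)→5640, (C,nl)→36120, (B,nl)→36300; best=2280 via (B,hash)
  {AB}: card=1200; try (A,hash)→840, (B,merge)→1360, (A,merge)→1430, (B,hash)→1780, (B,nl)→6050, (A,nl)→6120; best=840 via (A,hash)
  {AC}: card=200; try (A,hash)→1200, (C,merge)→3400, (A,merge)→3650, (C,hash)→5500, (C,nl)→15050, (A,nl)→15300; best=1200 via (A,hash)
  {ABC}: card=600; try (B,hash)→3080, (B,merge)→3960, (A,hash)→7380, (C,hash)→7440, (C,merge)→18240, (B,nl)→25200 …(+3); best=3080 via (B,hash)

3080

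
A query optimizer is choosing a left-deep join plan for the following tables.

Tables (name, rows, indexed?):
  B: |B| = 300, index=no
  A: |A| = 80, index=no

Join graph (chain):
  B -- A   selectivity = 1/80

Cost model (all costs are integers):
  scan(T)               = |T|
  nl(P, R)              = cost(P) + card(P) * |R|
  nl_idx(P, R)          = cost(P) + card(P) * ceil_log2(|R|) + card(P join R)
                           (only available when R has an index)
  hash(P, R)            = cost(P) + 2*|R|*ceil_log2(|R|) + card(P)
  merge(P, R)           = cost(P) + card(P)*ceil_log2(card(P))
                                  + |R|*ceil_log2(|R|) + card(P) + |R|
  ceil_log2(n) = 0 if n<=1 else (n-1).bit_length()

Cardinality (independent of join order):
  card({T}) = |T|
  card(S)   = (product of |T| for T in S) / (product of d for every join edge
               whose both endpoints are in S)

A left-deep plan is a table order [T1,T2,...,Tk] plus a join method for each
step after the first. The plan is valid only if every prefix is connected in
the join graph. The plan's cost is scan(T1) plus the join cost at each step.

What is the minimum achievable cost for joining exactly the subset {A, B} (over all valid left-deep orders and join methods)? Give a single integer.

Selinger DP over subsets of {A,B}:
  {B}: scan cost=300, card=300
  {A}: scan cost=80, card=80
  {AB}: card=300; try (A,hash)→1720, (B,merge)→3720, (A,merge)→3940, (B,hash)→5560, (B,nl)→24080, (A,nl)→24300; best=1720 via (A,hash)

1720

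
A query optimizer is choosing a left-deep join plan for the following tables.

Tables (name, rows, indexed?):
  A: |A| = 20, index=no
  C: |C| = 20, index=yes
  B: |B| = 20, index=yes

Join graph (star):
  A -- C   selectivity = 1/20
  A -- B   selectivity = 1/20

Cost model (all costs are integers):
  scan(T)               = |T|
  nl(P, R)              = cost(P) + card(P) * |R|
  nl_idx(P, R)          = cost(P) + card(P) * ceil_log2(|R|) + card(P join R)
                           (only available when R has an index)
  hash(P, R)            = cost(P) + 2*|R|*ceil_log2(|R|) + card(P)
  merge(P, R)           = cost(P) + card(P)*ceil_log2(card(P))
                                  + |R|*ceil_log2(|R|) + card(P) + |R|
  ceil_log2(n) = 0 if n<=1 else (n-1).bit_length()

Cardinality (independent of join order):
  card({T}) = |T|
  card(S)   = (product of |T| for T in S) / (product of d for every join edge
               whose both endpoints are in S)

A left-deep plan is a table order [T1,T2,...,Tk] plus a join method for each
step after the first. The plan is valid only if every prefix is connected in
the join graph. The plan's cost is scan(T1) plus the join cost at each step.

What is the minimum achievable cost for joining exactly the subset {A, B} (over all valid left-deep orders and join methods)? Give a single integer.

140

Selinger DP over subsets of {A,B}:
  {A}: scan cost=20, card=20
  {B}: scan cost=20, card=20
  {AB}: card=20; try (B,nl_idx)→140, (B,hash)→240, (A,hash)→240, (B,merge)→260, (A,merge)→260, (B,nl)→420 …(+1); best=140 via (B,nl_idx)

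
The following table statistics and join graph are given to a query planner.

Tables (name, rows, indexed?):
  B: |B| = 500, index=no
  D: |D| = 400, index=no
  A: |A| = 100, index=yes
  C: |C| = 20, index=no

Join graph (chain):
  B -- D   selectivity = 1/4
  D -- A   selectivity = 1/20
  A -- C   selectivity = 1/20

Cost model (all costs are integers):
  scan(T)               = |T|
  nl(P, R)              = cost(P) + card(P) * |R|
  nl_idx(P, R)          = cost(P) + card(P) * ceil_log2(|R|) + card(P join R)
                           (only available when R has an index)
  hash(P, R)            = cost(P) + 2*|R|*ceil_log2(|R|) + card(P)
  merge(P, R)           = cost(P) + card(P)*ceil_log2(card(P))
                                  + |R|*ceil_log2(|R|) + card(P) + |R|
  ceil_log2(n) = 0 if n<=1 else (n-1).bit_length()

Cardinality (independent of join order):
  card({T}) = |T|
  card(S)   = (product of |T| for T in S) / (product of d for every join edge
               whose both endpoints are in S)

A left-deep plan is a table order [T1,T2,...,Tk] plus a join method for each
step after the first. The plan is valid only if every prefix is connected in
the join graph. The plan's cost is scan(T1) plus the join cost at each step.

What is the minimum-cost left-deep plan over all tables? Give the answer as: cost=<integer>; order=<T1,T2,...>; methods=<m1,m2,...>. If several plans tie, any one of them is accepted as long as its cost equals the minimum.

cost=15400; order=D,A,C,B; methods=hash,hash,hash

Selinger DP (subsets sized 1..n):
  {B}: scan cost=500, card=500
  {D}: scan cost=400, card=400
  {A}: scan cost=100, card=100
  {C}: scan cost=20, card=20
  {BD}: card=50000; try (D,hash)→8200, (B,merge)→9400, (D,merge)→9500, (B,hash)→9800, (B,nl)→200400, (D,nl)→200500; best=8200 via (D,hash)
  {AD}: card=2000; try (A,hash)→2200, (D,merge)→4900, (A,merge)→5200, (A,nl_idx)→5200, (D,hash)→7400, (D,nl)→40100 …(+1); best=2200 via (A,hash)
  {AC}: card=100; try (A,nl_idx)→260, (C,hash)→400, (A,merge)→940, (C,merge)→1020, (A,hash)→1440, (A,nl)→2020 …(+1); best=260 via (A,nl_idx)
  {ABD}: card=250000; try (B,hash)→13200, (B,merge)→31200, (A,hash)→59600, (A,nl_idx)→608200, (A,merge)→859000, (B,nl)→1002200 …(+1); best=13200 via (B,hash)
  {ACD}: card=2000; try (C,hash)→4400, (D,merge)→5060, (D,hash)→7560, (C,merge)→26320, (D,nl)→40260, (C,nl)→42200; best=4400 via (C,hash)
  {ABCD}: card=250000; try (B,hash)→15400, (B,merge)→33400, (C,hash)→263400, (B,nl)→1004400, (C,merge)→4763320, (C,nl)→5013200; best=15400 via (B,hash)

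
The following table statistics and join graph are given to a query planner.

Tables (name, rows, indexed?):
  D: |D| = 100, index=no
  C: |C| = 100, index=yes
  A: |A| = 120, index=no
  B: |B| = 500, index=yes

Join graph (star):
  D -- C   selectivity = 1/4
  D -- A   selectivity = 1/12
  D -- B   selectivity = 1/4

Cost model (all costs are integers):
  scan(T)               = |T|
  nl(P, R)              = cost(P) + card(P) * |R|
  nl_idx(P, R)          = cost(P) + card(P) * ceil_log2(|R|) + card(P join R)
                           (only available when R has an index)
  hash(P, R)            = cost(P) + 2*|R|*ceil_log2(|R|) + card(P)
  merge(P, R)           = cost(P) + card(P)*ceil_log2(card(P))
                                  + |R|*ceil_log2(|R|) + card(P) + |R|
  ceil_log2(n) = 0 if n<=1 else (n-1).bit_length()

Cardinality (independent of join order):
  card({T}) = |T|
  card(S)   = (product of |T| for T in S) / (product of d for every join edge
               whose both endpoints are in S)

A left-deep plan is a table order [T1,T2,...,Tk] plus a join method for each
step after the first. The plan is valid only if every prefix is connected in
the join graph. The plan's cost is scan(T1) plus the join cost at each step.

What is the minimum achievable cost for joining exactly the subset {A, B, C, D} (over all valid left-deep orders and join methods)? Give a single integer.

Selinger DP over subsets of {A,B,C,D}:
  {D}: scan cost=100, card=100
  {C}: scan cost=100, card=100
  {A}: scan cost=120, card=120
  {B}: scan cost=500, card=500
  {CD}: card=2500; try (D,hash)→1600, (C,hash)→1600, (D,merge)→1700, (C,merge)→1700, (C,nl_idx)→3300, (D,nl)→10100 …(+1); best=1600 via (D,hash)
  {AD}: card=1000; try (D,hash)→1640, (A,merge)→1860, (D,merge)→1880, (A,hash)→1880, (A,nl)→12100, (D,nl)→12120; best=1640 via (D,hash)
  {BD}: card=12500; try (D,hash)→2400, (B,merge)→5900, (D,merge)→6300, (B,hash)→9200, (B,nl_idx)→13500, (B,nl)→50100 …(+1); best=2400 via (D,hash)
  {ACD}: card=25000; try (C,hash)→4040, (A,hash)→5780, (C,merge)→13440, (C,nl_idx)→33640, (A,merge)→35060, (C,nl)→101640 …(+1); best=4040 via (C,hash)
  {BCD}: card=312500; try (B,hash)→13100, (C,hash)→16300, (B,merge)→39100, (C,merge)→190700, (B,nl_idx)→336600, (C,nl_idx)→402400 …(+2); best=13100 via (B,hash)
  {ABD}: card=125000; try (B,hash)→11640, (A,hash)→16580, (B,merge)→17640, (B,nl_idx)→135640, (A,merge)→190860, (B,nl)→501640 …(+1); best=11640 via (B,hash)
  {ABCD}: card=3125000; try (B,hash)→38040, (C,hash)→138040, (A,hash)→327280, (B,merge)→409040, (C,merge)→2262440, (B,nl_idx)→3354040 …(+5); best=38040 via (B,hash)

38040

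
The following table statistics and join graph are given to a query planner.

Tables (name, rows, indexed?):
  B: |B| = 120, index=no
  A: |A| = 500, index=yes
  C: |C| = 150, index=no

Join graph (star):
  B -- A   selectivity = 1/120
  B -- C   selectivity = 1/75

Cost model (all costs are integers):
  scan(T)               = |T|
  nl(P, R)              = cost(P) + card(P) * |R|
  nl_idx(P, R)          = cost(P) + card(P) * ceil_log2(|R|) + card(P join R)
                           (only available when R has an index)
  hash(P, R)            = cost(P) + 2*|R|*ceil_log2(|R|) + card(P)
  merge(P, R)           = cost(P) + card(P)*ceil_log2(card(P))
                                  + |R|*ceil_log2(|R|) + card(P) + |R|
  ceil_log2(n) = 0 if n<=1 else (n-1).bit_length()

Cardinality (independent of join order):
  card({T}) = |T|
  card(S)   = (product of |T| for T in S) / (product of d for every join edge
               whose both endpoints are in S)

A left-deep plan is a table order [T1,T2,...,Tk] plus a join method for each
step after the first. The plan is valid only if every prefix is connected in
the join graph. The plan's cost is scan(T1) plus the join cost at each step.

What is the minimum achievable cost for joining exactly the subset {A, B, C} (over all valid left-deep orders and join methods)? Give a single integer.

Selinger DP over subsets of {A,B,C}:
  {B}: scan cost=120, card=120
  {A}: scan cost=500, card=500
  {C}: scan cost=150, card=150
  {AB}: card=500; try (A,nl_idx)→1700, (B,hash)→2680, (A,merge)→6080, (B,merge)→6460, (A,hash)→9240, (A,nl)→60120 …(+1); best=1700 via (A,nl_idx)
  {BC}: card=240; try (B,hash)→1980, (C,merge)→2430, (B,merge)→2460, (C,hash)→2640, (C,nl)→18120, (B,nl)→18150; best=1980 via (B,hash)
  {ABC}: card=1000; try (C,hash)→4600, (A,nl_idx)→5140, (C,merge)→8050, (A,merge)→9140, (A,hash)→11220, (C,nl)→76700 …(+1); best=4600 via (C,hash)

4600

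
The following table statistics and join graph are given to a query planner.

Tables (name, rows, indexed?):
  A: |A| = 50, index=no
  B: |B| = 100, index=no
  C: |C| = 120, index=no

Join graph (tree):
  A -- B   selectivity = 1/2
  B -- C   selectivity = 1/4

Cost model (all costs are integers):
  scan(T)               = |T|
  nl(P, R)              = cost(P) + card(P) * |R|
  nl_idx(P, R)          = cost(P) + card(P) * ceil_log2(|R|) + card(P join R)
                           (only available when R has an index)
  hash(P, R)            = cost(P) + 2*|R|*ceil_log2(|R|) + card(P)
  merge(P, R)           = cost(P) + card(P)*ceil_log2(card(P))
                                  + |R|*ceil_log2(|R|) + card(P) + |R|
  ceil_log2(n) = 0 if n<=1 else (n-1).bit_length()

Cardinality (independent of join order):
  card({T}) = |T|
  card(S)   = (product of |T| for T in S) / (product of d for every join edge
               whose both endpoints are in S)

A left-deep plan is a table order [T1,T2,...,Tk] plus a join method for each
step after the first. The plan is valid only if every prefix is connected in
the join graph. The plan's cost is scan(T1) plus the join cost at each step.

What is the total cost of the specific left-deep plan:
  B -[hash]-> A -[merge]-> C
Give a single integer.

34260

step 1: scan B: cost=100, card=100
step 2: join A via hash
    card(P join A) = 100*50/(2) = 2500
    cost = 100 + 2*50*6 + 100 = 800
step 3: join C via merge
    card(P join C) = 2500*120/(4) = 75000
    cost = 800 + 2500*12 + 120*7 + 2500 + 120 = 34260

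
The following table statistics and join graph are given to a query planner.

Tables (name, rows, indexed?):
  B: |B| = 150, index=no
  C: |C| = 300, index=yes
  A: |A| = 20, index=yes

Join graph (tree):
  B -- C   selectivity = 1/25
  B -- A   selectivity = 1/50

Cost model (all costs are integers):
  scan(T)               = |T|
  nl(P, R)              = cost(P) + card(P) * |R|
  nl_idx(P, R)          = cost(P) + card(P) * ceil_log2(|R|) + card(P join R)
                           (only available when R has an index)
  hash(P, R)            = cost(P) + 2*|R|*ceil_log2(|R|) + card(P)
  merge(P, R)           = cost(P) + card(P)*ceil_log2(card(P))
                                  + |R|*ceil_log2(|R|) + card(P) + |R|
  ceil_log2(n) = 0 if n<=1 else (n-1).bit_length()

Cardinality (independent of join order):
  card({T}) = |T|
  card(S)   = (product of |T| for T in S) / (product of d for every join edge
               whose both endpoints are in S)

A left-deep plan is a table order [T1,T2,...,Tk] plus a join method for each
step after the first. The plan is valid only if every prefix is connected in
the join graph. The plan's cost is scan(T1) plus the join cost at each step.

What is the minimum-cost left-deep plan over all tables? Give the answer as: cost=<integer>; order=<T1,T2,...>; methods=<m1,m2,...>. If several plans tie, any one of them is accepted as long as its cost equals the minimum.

Selinger DP (subsets sized 1..n):
  {B}: scan cost=150, card=150
  {C}: scan cost=300, card=300
  {A}: scan cost=20, card=20
  {BC}: card=1800; try (B,hash)→3000, (C,nl_idx)→3300, (C,merge)→4500, (B,merge)→4650, (C,hash)→5700, (C,nl)→45150 …(+1); best=3000 via (B,hash)
  {AB}: card=60; try (A,hash)→500, (A,nl_idx)→960, (B,merge)→1490, (A,merge)→1620, (B,hash)→2440, (B,nl)→3020 …(+1); best=500 via (A,hash)
  {ABC}: card=720; try (C,nl_idx)→1760, (C,merge)→3920, (A,hash)→5000, (C,hash)→5960, (A,nl_idx)→12720, (C,nl)→18500 …(+2); best=1760 via (C,nl_idx)

cost=1760; order=B,A,C; methods=hash,nl_idx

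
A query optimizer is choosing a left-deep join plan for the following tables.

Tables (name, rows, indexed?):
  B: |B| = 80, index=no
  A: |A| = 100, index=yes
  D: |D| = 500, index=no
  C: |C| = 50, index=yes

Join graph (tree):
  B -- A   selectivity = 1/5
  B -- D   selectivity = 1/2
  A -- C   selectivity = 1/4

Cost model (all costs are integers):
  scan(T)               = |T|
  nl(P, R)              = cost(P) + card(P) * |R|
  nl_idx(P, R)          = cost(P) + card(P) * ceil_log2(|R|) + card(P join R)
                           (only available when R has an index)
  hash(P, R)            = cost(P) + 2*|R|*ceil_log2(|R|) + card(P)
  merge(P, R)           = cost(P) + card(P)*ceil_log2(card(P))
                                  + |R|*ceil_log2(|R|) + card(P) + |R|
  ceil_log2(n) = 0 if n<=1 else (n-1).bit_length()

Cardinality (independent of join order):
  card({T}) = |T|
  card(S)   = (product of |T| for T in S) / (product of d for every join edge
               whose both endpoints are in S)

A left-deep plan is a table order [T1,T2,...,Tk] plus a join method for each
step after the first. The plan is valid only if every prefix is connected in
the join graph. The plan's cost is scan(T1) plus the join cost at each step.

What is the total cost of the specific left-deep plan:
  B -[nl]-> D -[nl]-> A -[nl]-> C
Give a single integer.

step 1: scan B: cost=80, card=80
step 2: join D via nl
    card(P join D) = 80*500/(2) = 20000
    cost = 80 + 80*500 = 40080
step 3: join A via nl
    card(P join A) = 20000*100/(5) = 400000
    cost = 40080 + 20000*100 = 2040080
step 4: join C via nl
    card(P join C) = 400000*50/(4) = 5000000
    cost = 2040080 + 400000*50 = 22040080

22040080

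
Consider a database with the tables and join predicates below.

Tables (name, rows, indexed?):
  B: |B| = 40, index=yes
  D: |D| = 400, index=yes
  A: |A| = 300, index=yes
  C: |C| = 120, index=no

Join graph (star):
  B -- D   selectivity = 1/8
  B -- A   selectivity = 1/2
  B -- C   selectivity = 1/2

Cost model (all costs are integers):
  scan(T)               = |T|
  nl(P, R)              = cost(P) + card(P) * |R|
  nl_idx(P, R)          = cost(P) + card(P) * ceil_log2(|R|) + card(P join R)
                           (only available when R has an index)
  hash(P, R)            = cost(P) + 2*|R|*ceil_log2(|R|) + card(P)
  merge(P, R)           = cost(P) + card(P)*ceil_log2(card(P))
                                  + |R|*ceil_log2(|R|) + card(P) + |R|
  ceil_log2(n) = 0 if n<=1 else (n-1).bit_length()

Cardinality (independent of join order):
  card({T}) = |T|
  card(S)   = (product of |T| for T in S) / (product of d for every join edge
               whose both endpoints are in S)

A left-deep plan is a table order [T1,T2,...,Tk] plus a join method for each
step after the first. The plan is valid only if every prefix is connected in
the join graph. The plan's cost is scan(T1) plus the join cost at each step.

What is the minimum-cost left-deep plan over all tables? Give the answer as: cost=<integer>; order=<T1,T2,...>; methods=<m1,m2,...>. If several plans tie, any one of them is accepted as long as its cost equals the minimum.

Selinger DP (subsets sized 1..n):
  {B}: scan cost=40, card=40
  {D}: scan cost=400, card=400
  {A}: scan cost=300, card=300
  {C}: scan cost=120, card=120
  {BD}: card=2000; try (B,hash)→1280, (D,nl_idx)→2400, (D,merge)→4320, (B,merge)→4680, (B,nl_idx)→4800, (D,hash)→7280 …(+2); best=1280 via (B,hash)
  {AB}: card=6000; try (B,hash)→1080, (A,merge)→3320, (B,merge)→3580, (A,hash)→5480, (A,nl_idx)→6400, (B,nl_idx)→8100 …(+2); best=1080 via (B,hash)
  {BC}: card=2400; try (B,hash)→720, (C,merge)→1280, (B,merge)→1360, (C,hash)→1760, (B,nl_idx)→3240, (C,nl)→4840 …(+1); best=720 via (B,hash)
  {ABD}: card=300000; try (A,hash)→8680, (D,hash)→14280, (A,merge)→28280, (D,merge)→89080, (A,nl_idx)→319280, (D,nl_idx)→355080 …(+2); best=8680 via (A,hash)
  {BCD}: card=120000; try (C,hash)→4960, (D,hash)→10320, (C,merge)→26240, (D,merge)→35920, (D,nl_idx)→142320, (C,nl)→241280 …(+1); best=4960 via (C,hash)
  {ABC}: card=360000; try (A,hash)→8520, (C,hash)→8760, (A,merge)→34920, (C,merge)→86040, (A,nl_idx)→382320, (A,nl)→720720 …(+1); best=8520 via (A,hash)
  {ABCD}: card=18000000; try (A,hash)→130360, (C,hash)→310360, (D,hash)→375720, (A,merge)→2167960, (C,merge)→6009640, (D,merge)→7212520 …(+5); best=130360 via (A,hash)

cost=130360; order=D,B,C,A; methods=hash,hash,hash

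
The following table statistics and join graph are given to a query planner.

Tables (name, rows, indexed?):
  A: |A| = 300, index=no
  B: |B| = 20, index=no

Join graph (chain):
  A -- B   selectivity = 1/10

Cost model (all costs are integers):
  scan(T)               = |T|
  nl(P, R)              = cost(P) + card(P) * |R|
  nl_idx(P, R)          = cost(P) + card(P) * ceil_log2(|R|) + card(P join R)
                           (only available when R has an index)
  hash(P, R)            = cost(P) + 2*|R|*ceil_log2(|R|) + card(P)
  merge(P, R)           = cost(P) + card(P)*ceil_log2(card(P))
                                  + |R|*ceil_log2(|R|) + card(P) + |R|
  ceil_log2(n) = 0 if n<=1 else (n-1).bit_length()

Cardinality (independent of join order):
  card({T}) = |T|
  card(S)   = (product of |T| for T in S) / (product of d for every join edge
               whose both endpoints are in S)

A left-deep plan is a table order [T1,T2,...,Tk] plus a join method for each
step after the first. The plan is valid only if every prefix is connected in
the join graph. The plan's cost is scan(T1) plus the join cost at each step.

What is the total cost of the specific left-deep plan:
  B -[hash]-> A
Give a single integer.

5440

step 1: scan B: cost=20, card=20
step 2: join A via hash
    card(P join A) = 20*300/(10) = 600
    cost = 20 + 2*300*9 + 20 = 5440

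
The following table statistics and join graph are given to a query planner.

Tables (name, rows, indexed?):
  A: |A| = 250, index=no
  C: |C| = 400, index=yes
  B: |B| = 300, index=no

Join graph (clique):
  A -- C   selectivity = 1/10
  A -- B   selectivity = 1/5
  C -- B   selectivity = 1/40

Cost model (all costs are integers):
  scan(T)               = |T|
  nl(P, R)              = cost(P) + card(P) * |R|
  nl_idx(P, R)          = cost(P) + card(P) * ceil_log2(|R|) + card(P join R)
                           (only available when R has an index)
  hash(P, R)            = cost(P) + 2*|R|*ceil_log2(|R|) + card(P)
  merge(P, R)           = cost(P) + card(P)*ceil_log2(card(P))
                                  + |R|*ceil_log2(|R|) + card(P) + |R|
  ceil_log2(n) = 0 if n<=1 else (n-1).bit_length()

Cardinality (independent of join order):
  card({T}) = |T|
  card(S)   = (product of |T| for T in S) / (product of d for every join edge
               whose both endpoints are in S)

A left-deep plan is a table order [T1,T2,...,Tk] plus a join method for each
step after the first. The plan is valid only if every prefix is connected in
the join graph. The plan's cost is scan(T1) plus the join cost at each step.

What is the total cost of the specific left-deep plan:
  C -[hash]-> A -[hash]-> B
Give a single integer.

20200

step 1: scan C: cost=400, card=400
step 2: join A via hash
    card(P join A) = 400*250/(10) = 10000
    cost = 400 + 2*250*8 + 400 = 4800
step 3: join B via hash
    card(P join B) = 10000*300/(5*40) = 15000
    cost = 4800 + 2*300*9 + 10000 = 20200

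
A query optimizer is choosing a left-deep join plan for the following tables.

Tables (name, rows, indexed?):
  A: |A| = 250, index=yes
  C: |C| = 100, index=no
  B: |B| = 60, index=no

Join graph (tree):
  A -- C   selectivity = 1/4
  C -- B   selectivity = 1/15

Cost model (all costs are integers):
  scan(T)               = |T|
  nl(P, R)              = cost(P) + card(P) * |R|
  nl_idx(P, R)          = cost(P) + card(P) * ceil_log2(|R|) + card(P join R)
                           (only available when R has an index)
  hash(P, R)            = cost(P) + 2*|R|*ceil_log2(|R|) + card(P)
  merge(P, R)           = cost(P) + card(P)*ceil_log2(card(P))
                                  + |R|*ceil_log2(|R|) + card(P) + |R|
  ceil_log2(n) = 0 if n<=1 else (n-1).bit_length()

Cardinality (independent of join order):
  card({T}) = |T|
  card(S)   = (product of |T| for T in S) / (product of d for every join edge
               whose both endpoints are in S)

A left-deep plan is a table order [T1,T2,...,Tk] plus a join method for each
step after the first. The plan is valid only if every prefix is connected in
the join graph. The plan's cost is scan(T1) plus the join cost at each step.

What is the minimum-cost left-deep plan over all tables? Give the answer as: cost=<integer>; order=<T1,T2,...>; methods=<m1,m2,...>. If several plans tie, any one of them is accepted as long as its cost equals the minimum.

Selinger DP (subsets sized 1..n):
  {A}: scan cost=250, card=250
  {C}: scan cost=100, card=100
  {B}: scan cost=60, card=60
  {AC}: card=6250; try (C,hash)→1900, (A,merge)→3150, (C,merge)→3300, (A,hash)→4200, (A,nl_idx)→7150, (A,nl)→25100 …(+1); best=1900 via (C,hash)
  {BC}: card=400; try (B,hash)→920, (C,merge)→1280, (B,merge)→1320, (C,hash)→1520, (C,nl)→6060, (B,nl)→6100; best=920 via (B,hash)
  {ABC}: card=25000; try (A,hash)→5320, (A,merge)→7170, (B,hash)→8870, (A,nl_idx)→29120, (B,merge)→89820, (A,nl)→100920 …(+1); best=5320 via (A,hash)

cost=5320; order=C,B,A; methods=hash,hash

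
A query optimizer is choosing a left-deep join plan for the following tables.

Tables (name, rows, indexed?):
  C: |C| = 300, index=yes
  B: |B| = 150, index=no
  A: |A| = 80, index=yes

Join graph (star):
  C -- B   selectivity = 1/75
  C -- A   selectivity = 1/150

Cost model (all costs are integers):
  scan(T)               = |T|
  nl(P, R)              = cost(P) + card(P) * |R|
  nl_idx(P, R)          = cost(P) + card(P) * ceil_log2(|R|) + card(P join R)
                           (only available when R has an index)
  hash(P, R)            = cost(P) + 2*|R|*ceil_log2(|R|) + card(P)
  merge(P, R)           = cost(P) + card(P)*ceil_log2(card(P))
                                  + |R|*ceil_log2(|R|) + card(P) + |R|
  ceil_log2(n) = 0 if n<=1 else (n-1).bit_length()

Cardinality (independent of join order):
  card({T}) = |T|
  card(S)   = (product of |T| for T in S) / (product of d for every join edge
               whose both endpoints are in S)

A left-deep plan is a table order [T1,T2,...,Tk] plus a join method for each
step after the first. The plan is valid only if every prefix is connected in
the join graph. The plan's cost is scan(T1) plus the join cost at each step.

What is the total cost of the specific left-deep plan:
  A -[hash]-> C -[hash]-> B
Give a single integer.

step 1: scan A: cost=80, card=80
step 2: join C via hash
    card(P join C) = 80*300/(150) = 160
    cost = 80 + 2*300*9 + 80 = 5560
step 3: join B via hash
    card(P join B) = 160*150/(75) = 320
    cost = 5560 + 2*150*8 + 160 = 8120

8120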